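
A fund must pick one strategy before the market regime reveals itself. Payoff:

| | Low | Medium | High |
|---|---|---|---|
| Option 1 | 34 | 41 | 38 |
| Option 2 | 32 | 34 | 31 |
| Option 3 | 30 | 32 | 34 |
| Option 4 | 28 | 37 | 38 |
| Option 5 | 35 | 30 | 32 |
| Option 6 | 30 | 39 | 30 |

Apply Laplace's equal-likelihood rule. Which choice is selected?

Row averages: Option 1=113/3, Option 2=97/3, Option 3=32, Option 4=103/3, Option 5=97/3, Option 6=33
Highest average = 113/3 → Option 1.

Option 1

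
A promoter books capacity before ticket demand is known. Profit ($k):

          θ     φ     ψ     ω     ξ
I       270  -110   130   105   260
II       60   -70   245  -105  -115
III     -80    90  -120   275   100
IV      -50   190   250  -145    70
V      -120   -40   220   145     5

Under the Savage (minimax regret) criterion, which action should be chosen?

I

Column bests: θ=270, φ=190, ψ=250, ω=275, ξ=260.
I regrets: 0, 300, 120, 170, 0 → max 300
II regrets: 210, 260, 5, 380, 375 → max 380
III regrets: 350, 100, 370, 0, 160 → max 370
IV regrets: 320, 0, 0, 420, 190 → max 420
V regrets: 390, 230, 30, 130, 255 → max 390
Smallest max regret = 300 → I.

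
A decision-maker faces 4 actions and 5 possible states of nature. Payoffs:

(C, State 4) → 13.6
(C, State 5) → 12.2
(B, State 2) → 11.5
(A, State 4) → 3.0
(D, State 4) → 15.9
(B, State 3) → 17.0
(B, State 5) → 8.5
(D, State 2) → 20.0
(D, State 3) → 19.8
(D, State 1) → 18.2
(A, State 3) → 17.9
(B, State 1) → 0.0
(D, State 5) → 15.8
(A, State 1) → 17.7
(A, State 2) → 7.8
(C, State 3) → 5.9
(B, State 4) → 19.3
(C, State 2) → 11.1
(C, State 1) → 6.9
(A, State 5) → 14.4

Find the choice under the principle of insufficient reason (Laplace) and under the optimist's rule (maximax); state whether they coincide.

Row averages: A=12.16, B=11.26, C=9.94, D=17.94
Highest average = 17.94 → D.
Row maxima: A=17.9, B=19.3, C=13.6, D=20.0
Best best-case = 20.0 → D.

laplace → D; maximax → D (agree)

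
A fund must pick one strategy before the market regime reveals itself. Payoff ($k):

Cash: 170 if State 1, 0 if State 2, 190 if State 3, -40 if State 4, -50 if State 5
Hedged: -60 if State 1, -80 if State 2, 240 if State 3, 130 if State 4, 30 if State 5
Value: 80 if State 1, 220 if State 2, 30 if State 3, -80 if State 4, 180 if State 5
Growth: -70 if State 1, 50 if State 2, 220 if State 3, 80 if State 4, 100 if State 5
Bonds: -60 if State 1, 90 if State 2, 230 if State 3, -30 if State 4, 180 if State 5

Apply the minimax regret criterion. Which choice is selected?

Column bests: State 1=170, State 2=220, State 3=240, State 4=130, State 5=180.
Cash regrets: 0, 220, 50, 170, 230 → max 230
Hedged regrets: 230, 300, 0, 0, 150 → max 300
Value regrets: 90, 0, 210, 210, 0 → max 210
Growth regrets: 240, 170, 20, 50, 80 → max 240
Bonds regrets: 230, 130, 10, 160, 0 → max 230
Smallest max regret = 210 → Value.

Value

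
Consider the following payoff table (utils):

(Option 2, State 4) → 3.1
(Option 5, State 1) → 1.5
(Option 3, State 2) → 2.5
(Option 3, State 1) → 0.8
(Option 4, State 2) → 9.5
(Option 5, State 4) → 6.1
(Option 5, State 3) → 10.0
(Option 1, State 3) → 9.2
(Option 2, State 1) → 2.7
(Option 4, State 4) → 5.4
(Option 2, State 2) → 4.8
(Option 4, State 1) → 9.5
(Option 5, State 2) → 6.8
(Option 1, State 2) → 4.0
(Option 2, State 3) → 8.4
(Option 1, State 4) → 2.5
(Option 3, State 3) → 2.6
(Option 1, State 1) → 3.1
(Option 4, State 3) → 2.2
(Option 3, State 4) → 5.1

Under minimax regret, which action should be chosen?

Column bests: State 1=9.5, State 2=9.5, State 3=10.0, State 4=6.1.
Option 1 regrets: 6.4, 5.5, 0.8, 3.6 → max 6.4
Option 2 regrets: 6.8, 4.7, 1.6, 3.0 → max 6.8
Option 3 regrets: 8.7, 7.0, 7.4, 1.0 → max 8.7
Option 4 regrets: 0.0, 0.0, 7.8, 0.7 → max 7.8
Option 5 regrets: 8.0, 2.7, 0.0, 0.0 → max 8.0
Smallest max regret = 6.4 → Option 1.

Option 1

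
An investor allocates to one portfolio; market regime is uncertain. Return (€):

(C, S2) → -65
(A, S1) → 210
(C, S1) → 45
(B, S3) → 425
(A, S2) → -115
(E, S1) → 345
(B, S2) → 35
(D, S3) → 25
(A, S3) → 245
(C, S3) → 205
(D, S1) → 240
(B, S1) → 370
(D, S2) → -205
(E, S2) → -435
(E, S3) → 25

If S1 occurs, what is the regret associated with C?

Best payoff under S1 is 370.
Regret = 370 − 45 = 325.

325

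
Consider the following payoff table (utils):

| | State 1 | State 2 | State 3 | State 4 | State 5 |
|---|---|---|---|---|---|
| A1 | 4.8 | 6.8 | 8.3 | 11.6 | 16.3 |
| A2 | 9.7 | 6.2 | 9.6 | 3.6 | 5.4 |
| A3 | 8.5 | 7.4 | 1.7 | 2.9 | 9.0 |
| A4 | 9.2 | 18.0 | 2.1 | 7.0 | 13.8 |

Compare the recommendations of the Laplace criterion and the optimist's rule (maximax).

laplace → A4; maximax → A4 (agree)

Row averages: A1=9.56, A2=6.9, A3=5.9, A4=10.02
Highest average = 10.02 → A4.
Row maxima: A1=16.3, A2=9.7, A3=9.0, A4=18.0
Best best-case = 18.0 → A4.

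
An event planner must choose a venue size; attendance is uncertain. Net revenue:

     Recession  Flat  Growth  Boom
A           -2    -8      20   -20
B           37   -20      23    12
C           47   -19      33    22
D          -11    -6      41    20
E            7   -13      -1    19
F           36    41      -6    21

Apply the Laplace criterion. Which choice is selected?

F

Row averages: A=-2.5, B=13, C=20.75, D=11, E=3, F=23
Highest average = 23 → F.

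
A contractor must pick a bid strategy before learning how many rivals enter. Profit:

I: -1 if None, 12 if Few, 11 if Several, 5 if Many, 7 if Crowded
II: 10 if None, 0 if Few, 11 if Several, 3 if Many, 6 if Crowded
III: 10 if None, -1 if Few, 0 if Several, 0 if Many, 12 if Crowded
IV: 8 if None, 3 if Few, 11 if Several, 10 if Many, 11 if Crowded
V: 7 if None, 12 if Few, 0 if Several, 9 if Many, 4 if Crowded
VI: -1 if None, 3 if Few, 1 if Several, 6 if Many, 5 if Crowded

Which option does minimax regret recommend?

IV

Column bests: None=10, Few=12, Several=11, Many=10, Crowded=12.
I regrets: 11, 0, 0, 5, 5 → max 11
II regrets: 0, 12, 0, 7, 6 → max 12
III regrets: 0, 13, 11, 10, 0 → max 13
IV regrets: 2, 9, 0, 0, 1 → max 9
V regrets: 3, 0, 11, 1, 8 → max 11
VI regrets: 11, 9, 10, 4, 7 → max 11
Smallest max regret = 9 → IV.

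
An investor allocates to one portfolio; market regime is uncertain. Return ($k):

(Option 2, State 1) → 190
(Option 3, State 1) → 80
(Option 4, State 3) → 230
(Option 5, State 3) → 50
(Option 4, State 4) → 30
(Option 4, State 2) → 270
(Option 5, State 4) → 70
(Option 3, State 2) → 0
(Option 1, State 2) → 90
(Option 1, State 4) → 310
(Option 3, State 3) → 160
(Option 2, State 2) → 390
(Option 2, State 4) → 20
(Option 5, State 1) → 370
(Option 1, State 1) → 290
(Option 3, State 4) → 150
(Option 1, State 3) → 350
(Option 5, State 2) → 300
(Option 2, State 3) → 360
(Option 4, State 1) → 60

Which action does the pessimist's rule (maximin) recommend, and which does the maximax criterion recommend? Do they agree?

maximin → Option 1; maximax → Option 2 (disagree)

Row minima: Option 1=90, Option 2=20, Option 3=0, Option 4=30, Option 5=50
Best worst-case = 90 → Option 1.
Row maxima: Option 1=350, Option 2=390, Option 3=160, Option 4=270, Option 5=370
Best best-case = 390 → Option 2.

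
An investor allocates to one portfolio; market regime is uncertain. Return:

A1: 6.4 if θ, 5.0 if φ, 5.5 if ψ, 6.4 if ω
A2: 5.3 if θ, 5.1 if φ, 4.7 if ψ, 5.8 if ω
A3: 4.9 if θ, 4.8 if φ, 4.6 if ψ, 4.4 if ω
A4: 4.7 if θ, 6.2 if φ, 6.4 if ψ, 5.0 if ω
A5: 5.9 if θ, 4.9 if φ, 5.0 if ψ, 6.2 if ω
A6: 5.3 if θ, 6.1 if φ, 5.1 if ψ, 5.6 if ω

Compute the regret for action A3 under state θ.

Best payoff under θ is 6.4.
Regret = 6.4 − 4.9 = 1.5.

1.5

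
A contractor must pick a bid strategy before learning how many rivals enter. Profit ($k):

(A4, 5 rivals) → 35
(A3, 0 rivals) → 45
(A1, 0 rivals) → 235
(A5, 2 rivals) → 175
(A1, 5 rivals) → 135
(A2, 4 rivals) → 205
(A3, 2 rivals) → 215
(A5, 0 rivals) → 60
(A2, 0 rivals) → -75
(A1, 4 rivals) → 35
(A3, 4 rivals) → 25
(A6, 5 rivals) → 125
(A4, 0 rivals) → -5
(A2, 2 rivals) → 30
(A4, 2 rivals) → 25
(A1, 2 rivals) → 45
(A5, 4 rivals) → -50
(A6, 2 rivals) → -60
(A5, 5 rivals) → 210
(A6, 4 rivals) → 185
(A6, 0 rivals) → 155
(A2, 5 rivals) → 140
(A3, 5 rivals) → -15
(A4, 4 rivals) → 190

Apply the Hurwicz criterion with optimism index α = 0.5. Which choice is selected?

A1: 0.5·235 + 0.5·35 = 135
A2: 0.5·205 + 0.5·(-75) = 65
A3: 0.5·215 + 0.5·(-15) = 100
A4: 0.5·190 + 0.5·(-5) = 92.5
A5: 0.5·210 + 0.5·(-50) = 80
A6: 0.5·185 + 0.5·(-60) = 62.5
Highest Hurwicz score = 135 → A1.

A1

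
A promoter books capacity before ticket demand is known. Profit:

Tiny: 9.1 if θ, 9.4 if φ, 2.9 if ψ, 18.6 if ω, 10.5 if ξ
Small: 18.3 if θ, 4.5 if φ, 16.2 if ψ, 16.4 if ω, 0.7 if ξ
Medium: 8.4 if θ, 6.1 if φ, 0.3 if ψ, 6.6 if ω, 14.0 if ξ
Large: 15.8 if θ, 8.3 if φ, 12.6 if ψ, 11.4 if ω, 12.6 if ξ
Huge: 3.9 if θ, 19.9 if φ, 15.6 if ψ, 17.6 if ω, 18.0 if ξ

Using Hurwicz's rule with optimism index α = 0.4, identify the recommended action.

Large

Tiny: 0.4·18.6 + 0.6·2.9 = 9.18
Small: 0.4·18.3 + 0.6·0.7 = 7.74
Medium: 0.4·14.0 + 0.6·0.3 = 5.78
Large: 0.4·15.8 + 0.6·8.3 = 11.3
Huge: 0.4·19.9 + 0.6·3.9 = 10.3
Highest Hurwicz score = 11.3 → Large.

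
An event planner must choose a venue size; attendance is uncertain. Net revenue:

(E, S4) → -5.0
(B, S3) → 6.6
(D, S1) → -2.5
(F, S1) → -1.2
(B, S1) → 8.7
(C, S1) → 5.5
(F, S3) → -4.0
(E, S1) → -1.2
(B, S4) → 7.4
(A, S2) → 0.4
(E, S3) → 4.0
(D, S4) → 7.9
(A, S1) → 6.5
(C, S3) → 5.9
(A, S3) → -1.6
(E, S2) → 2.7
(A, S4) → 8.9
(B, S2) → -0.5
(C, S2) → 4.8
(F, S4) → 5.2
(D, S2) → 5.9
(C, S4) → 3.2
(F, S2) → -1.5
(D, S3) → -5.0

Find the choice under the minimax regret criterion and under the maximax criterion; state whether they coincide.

Column bests: S1=8.7, S2=5.9, S3=6.6, S4=8.9.
A regrets: 2.2, 5.5, 8.2, 0.0 → max 8.2
B regrets: 0.0, 6.4, 0.0, 1.5 → max 6.4
C regrets: 3.2, 1.1, 0.7, 5.7 → max 5.7
D regrets: 11.2, 0.0, 11.6, 1.0 → max 11.6
E regrets: 9.9, 3.2, 2.6, 13.9 → max 13.9
F regrets: 9.9, 7.4, 10.6, 3.7 → max 10.6
Smallest max regret = 5.7 → C.
Row maxima: A=8.9, B=8.7, C=5.9, D=7.9, E=4.0, F=5.2
Best best-case = 8.9 → A.

minimax regret → C; maximax → A (disagree)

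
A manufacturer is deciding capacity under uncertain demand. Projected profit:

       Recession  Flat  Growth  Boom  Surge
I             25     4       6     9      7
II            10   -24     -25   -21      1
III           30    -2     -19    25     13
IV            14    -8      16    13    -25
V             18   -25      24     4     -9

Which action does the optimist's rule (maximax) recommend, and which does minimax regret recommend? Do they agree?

maximax → III; minimax regret → I (disagree)

Row maxima: I=25, II=10, III=30, IV=16, V=24
Best best-case = 30 → III.
Column bests: Recession=30, Flat=4, Growth=24, Boom=25, Surge=13.
I regrets: 5, 0, 18, 16, 6 → max 18
II regrets: 20, 28, 49, 46, 12 → max 49
III regrets: 0, 6, 43, 0, 0 → max 43
IV regrets: 16, 12, 8, 12, 38 → max 38
V regrets: 12, 29, 0, 21, 22 → max 29
Smallest max regret = 18 → I.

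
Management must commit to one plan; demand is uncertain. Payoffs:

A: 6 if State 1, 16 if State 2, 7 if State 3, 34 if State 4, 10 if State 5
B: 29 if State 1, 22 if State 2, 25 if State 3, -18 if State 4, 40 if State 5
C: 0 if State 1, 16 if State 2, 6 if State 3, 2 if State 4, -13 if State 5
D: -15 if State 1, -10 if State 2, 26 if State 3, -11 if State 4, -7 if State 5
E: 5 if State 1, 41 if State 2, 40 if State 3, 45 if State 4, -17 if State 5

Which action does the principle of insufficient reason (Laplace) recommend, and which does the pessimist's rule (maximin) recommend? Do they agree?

laplace → E; maximin → A (disagree)

Row averages: A=14.6, B=19.6, C=2.2, D=-3.4, E=22.8
Highest average = 22.8 → E.
Row minima: A=6, B=-18, C=-13, D=-15, E=-17
Best worst-case = 6 → A.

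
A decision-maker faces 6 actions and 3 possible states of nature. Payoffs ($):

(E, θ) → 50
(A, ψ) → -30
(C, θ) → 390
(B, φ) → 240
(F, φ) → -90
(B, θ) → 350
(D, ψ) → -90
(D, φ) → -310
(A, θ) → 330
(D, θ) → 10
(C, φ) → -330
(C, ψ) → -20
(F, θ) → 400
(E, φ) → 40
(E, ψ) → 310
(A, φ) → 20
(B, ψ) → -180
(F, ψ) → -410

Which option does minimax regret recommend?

A

Column bests: θ=400, φ=240, ψ=310.
A regrets: 70, 220, 340 → max 340
B regrets: 50, 0, 490 → max 490
C regrets: 10, 570, 330 → max 570
D regrets: 390, 550, 400 → max 550
E regrets: 350, 200, 0 → max 350
F regrets: 0, 330, 720 → max 720
Smallest max regret = 340 → A.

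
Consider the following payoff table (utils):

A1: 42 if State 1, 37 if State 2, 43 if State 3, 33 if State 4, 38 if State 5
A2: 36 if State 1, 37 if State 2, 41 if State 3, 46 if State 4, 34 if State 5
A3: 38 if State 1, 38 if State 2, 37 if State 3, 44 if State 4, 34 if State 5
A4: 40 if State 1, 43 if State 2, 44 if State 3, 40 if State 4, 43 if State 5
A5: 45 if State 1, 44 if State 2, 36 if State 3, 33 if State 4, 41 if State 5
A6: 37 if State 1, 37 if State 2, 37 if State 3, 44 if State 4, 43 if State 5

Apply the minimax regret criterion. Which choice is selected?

Column bests: State 1=45, State 2=44, State 3=44, State 4=46, State 5=43.
A1 regrets: 3, 7, 1, 13, 5 → max 13
A2 regrets: 9, 7, 3, 0, 9 → max 9
A3 regrets: 7, 6, 7, 2, 9 → max 9
A4 regrets: 5, 1, 0, 6, 0 → max 6
A5 regrets: 0, 0, 8, 13, 2 → max 13
A6 regrets: 8, 7, 7, 2, 0 → max 8
Smallest max regret = 6 → A4.

A4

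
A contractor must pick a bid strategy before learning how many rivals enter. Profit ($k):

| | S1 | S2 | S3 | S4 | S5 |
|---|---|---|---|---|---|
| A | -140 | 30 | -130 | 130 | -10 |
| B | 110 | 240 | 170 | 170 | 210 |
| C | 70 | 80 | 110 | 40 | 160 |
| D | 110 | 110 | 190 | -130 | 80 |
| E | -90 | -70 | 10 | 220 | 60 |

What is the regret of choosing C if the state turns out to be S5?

50

Best payoff under S5 is 210.
Regret = 210 − 160 = 50.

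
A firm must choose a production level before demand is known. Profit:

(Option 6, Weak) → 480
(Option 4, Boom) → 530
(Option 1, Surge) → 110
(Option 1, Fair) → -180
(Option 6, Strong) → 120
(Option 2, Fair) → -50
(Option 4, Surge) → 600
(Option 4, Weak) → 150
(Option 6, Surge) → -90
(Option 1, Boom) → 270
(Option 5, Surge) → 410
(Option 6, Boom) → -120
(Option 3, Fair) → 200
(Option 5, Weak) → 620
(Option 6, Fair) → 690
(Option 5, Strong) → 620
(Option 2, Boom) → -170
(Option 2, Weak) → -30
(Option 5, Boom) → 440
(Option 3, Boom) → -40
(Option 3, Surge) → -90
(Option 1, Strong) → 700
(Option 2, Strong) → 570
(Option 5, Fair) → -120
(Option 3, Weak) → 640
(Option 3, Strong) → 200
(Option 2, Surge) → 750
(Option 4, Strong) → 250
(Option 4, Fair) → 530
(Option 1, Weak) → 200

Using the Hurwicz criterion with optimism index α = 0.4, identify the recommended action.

Option 1: 0.4·700 + 0.6·(-180) = 172
Option 2: 0.4·750 + 0.6·(-170) = 198
Option 3: 0.4·640 + 0.6·(-90) = 202
Option 4: 0.4·600 + 0.6·150 = 330
Option 5: 0.4·620 + 0.6·(-120) = 176
Option 6: 0.4·690 + 0.6·(-120) = 204
Highest Hurwicz score = 330 → Option 4.

Option 4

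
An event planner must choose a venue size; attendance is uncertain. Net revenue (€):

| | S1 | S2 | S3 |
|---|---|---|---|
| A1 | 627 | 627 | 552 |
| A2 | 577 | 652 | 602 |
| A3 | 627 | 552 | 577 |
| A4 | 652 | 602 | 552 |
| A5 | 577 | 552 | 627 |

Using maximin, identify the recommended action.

Row minima: A1=552, A2=577, A3=552, A4=552, A5=552
Best worst-case = 577 → A2.

A2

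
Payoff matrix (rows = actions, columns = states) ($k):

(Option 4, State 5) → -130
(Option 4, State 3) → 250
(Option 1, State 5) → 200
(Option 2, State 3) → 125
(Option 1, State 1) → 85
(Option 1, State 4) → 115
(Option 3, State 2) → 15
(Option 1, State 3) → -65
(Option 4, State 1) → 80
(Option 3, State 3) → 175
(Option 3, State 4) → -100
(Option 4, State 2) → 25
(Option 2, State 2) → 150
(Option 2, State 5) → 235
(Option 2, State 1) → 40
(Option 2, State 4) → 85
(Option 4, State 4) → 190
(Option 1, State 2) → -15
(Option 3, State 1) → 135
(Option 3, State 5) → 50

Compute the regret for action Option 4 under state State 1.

Best payoff under State 1 is 135.
Regret = 135 − 80 = 55.

55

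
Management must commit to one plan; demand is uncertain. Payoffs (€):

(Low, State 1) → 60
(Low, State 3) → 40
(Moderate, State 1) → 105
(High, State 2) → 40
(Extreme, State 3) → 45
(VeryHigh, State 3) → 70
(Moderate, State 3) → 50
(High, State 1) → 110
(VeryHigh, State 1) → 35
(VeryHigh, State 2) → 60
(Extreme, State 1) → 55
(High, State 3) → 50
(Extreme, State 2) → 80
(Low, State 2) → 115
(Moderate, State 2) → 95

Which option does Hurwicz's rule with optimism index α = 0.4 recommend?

Moderate

Low: 0.4·115 + 0.6·40 = 70
Moderate: 0.4·105 + 0.6·50 = 72
High: 0.4·110 + 0.6·40 = 68
VeryHigh: 0.4·70 + 0.6·35 = 49
Extreme: 0.4·80 + 0.6·45 = 59
Highest Hurwicz score = 72 → Moderate.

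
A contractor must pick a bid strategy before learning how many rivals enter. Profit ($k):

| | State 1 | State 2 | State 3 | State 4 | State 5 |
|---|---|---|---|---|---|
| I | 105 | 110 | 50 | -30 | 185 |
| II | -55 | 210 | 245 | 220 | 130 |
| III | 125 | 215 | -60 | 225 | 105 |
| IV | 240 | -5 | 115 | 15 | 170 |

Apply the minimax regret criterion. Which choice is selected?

IV

Column bests: State 1=240, State 2=215, State 3=245, State 4=225, State 5=185.
I regrets: 135, 105, 195, 255, 0 → max 255
II regrets: 295, 5, 0, 5, 55 → max 295
III regrets: 115, 0, 305, 0, 80 → max 305
IV regrets: 0, 220, 130, 210, 15 → max 220
Smallest max regret = 220 → IV.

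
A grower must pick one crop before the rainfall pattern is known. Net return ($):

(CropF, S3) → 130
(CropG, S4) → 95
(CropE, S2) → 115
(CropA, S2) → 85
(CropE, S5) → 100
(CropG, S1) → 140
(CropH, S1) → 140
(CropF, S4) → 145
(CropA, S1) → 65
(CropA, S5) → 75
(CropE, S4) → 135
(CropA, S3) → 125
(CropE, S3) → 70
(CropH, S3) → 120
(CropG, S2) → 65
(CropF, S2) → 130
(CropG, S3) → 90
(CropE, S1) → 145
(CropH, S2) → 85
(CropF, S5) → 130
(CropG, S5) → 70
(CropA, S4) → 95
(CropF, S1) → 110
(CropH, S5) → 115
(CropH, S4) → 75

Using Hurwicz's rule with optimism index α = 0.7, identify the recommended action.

CropF

CropH: 0.7·140 + 0.3·75 = 120.5
CropF: 0.7·145 + 0.3·110 = 134.5
CropG: 0.7·140 + 0.3·65 = 117.5
CropA: 0.7·125 + 0.3·65 = 107
CropE: 0.7·145 + 0.3·70 = 122.5
Highest Hurwicz score = 134.5 → CropF.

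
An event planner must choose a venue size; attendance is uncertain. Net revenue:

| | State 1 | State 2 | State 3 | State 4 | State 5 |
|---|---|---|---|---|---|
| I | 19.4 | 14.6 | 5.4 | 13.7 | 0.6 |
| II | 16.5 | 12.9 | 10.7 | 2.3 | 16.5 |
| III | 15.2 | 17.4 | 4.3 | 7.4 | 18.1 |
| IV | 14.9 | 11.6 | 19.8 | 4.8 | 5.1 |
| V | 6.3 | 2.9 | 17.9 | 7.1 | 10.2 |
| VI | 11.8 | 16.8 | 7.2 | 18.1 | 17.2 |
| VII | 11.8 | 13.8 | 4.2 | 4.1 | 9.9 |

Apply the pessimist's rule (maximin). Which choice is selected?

Row minima: I=0.6, II=2.3, III=4.3, IV=4.8, V=2.9, VI=7.2, VII=4.1
Best worst-case = 7.2 → VI.

VI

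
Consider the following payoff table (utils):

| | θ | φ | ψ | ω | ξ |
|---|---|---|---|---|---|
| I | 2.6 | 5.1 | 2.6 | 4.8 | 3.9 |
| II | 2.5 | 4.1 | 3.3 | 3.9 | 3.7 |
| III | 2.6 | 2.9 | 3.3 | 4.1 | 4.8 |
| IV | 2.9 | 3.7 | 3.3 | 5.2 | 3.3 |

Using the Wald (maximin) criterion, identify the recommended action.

Row minima: I=2.6, II=2.5, III=2.6, IV=2.9
Best worst-case = 2.9 → IV.

IV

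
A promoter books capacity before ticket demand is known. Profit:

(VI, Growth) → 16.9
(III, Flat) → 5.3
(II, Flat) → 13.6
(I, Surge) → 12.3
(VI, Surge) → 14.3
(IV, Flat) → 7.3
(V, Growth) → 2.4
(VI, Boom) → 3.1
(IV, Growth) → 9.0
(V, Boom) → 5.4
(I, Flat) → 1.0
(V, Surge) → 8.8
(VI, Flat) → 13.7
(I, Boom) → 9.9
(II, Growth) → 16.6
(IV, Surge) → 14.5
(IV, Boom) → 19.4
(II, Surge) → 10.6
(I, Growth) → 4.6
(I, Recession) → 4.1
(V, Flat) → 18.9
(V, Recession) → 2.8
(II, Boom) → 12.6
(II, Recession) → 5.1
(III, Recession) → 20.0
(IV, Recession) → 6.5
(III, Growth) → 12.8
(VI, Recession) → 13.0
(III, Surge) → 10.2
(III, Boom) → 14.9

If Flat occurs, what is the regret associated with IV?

Best payoff under Flat is 18.9.
Regret = 18.9 − 7.3 = 11.6.

11.6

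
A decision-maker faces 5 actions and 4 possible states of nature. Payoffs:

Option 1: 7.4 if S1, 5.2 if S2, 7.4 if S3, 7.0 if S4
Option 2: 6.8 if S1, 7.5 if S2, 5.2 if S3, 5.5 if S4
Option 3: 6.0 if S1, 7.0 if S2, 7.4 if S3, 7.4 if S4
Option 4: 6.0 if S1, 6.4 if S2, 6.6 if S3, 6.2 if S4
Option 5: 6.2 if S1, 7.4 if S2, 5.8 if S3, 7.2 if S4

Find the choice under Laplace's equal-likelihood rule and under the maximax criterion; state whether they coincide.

laplace → Option 3; maximax → Option 2 (disagree)

Row averages: Option 1=6.75, Option 2=6.25, Option 3=6.95, Option 4=6.3, Option 5=6.65
Highest average = 6.95 → Option 3.
Row maxima: Option 1=7.4, Option 2=7.5, Option 3=7.4, Option 4=6.6, Option 5=7.4
Best best-case = 7.5 → Option 2.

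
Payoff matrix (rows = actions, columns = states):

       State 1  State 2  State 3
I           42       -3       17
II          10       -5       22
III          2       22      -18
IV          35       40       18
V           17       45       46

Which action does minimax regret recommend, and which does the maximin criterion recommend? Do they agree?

minimax regret → V; maximin → IV (disagree)

Column bests: State 1=42, State 2=45, State 3=46.
I regrets: 0, 48, 29 → max 48
II regrets: 32, 50, 24 → max 50
III regrets: 40, 23, 64 → max 64
IV regrets: 7, 5, 28 → max 28
V regrets: 25, 0, 0 → max 25
Smallest max regret = 25 → V.
Row minima: I=-3, II=-5, III=-18, IV=18, V=17
Best worst-case = 18 → IV.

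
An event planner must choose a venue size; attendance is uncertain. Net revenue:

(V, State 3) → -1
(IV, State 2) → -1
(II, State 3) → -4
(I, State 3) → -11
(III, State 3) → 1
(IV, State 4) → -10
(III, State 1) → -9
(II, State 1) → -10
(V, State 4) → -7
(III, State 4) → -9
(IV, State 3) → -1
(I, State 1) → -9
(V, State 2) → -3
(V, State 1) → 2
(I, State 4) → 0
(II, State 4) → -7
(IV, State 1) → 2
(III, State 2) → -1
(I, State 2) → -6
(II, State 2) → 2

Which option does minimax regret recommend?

V

Column bests: State 1=2, State 2=2, State 3=1, State 4=0.
I regrets: 11, 8, 12, 0 → max 12
II regrets: 12, 0, 5, 7 → max 12
III regrets: 11, 3, 0, 9 → max 11
IV regrets: 0, 3, 2, 10 → max 10
V regrets: 0, 5, 2, 7 → max 7
Smallest max regret = 7 → V.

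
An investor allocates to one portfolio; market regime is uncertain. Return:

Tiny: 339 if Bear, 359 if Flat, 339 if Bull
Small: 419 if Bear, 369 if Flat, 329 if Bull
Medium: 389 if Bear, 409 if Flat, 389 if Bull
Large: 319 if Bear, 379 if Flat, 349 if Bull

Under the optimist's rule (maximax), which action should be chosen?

Row maxima: Tiny=359, Small=419, Medium=409, Large=379
Best best-case = 419 → Small.

Small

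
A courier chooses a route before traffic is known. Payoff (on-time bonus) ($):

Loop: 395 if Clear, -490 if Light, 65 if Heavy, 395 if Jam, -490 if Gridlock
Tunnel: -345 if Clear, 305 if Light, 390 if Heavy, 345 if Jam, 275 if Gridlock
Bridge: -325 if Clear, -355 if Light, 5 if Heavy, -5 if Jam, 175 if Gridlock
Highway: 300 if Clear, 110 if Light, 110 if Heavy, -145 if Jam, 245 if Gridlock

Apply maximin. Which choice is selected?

Row minima: Loop=-490, Tunnel=-345, Bridge=-355, Highway=-145
Best worst-case = -145 → Highway.

Highway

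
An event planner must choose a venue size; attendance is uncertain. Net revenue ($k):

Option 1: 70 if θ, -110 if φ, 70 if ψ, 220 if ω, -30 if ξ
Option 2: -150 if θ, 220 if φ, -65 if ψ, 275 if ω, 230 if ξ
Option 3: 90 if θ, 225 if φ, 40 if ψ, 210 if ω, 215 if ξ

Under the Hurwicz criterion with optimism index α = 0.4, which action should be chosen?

Option 3

Option 1: 0.4·220 + 0.6·(-110) = 22
Option 2: 0.4·275 + 0.6·(-150) = 20
Option 3: 0.4·225 + 0.6·40 = 114
Highest Hurwicz score = 114 → Option 3.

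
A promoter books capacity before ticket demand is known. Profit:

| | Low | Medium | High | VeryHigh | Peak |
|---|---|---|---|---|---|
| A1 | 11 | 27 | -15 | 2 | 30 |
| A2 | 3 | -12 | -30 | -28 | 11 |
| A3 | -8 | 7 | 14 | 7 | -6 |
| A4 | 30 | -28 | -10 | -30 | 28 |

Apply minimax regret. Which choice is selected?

Column bests: Low=30, Medium=27, High=14, VeryHigh=7, Peak=30.
A1 regrets: 19, 0, 29, 5, 0 → max 29
A2 regrets: 27, 39, 44, 35, 19 → max 44
A3 regrets: 38, 20, 0, 0, 36 → max 38
A4 regrets: 0, 55, 24, 37, 2 → max 55
Smallest max regret = 29 → A1.

A1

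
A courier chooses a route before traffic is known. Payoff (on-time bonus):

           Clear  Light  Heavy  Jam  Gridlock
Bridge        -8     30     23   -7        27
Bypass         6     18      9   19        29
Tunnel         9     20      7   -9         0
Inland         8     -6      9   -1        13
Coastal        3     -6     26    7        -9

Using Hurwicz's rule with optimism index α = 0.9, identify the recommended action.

Bridge: 0.9·30 + 0.1·(-8) = 26.2
Bypass: 0.9·29 + 0.1·6 = 26.7
Tunnel: 0.9·20 + 0.1·(-9) = 17.1
Inland: 0.9·13 + 0.1·(-6) = 11.1
Coastal: 0.9·26 + 0.1·(-9) = 22.5
Highest Hurwicz score = 26.7 → Bypass.

Bypass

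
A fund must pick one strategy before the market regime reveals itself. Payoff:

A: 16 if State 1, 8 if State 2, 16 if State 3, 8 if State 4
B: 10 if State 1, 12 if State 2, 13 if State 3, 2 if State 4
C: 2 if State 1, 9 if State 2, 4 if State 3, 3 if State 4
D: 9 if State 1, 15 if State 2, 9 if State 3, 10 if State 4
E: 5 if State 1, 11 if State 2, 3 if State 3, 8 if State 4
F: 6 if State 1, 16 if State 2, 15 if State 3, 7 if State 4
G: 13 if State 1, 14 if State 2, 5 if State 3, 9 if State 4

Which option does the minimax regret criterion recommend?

D

Column bests: State 1=16, State 2=16, State 3=16, State 4=10.
A regrets: 0, 8, 0, 2 → max 8
B regrets: 6, 4, 3, 8 → max 8
C regrets: 14, 7, 12, 7 → max 14
D regrets: 7, 1, 7, 0 → max 7
E regrets: 11, 5, 13, 2 → max 13
F regrets: 10, 0, 1, 3 → max 10
G regrets: 3, 2, 11, 1 → max 11
Smallest max regret = 7 → D.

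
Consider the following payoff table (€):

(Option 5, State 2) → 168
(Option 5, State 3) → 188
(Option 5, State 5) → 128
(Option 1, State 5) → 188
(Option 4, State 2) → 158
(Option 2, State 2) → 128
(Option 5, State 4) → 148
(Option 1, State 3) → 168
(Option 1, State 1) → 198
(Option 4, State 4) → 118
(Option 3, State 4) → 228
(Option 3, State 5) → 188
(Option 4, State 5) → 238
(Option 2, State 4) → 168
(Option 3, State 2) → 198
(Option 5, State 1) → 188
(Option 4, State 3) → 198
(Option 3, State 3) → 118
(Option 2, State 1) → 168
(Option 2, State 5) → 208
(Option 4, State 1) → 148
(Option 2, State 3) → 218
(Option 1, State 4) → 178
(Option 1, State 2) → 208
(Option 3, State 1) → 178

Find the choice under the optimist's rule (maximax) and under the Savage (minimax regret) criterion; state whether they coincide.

maximax → Option 4; minimax regret → Option 1 (disagree)

Row maxima: Option 1=208, Option 2=218, Option 3=228, Option 4=238, Option 5=188
Best best-case = 238 → Option 4.
Column bests: State 1=198, State 2=208, State 3=218, State 4=228, State 5=238.
Option 1 regrets: 0, 0, 50, 50, 50 → max 50
Option 2 regrets: 30, 80, 0, 60, 30 → max 80
Option 3 regrets: 20, 10, 100, 0, 50 → max 100
Option 4 regrets: 50, 50, 20, 110, 0 → max 110
Option 5 regrets: 10, 40, 30, 80, 110 → max 110
Smallest max regret = 50 → Option 1.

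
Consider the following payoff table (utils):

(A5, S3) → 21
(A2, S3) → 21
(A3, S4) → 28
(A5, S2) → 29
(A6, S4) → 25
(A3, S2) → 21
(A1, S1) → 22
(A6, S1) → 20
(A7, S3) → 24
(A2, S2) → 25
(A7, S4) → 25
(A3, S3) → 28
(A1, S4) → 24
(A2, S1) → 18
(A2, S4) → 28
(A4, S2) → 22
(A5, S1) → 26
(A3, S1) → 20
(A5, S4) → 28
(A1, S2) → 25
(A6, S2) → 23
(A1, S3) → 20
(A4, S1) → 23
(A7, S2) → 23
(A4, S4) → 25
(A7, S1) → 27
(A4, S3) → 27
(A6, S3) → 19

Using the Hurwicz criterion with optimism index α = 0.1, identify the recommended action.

A1: 0.1·25 + 0.9·20 = 20.5
A2: 0.1·28 + 0.9·18 = 19
A3: 0.1·28 + 0.9·20 = 20.8
A4: 0.1·27 + 0.9·22 = 22.5
A5: 0.1·29 + 0.9·21 = 21.8
A6: 0.1·25 + 0.9·19 = 19.6
A7: 0.1·27 + 0.9·23 = 23.4
Highest Hurwicz score = 23.4 → A7.

A7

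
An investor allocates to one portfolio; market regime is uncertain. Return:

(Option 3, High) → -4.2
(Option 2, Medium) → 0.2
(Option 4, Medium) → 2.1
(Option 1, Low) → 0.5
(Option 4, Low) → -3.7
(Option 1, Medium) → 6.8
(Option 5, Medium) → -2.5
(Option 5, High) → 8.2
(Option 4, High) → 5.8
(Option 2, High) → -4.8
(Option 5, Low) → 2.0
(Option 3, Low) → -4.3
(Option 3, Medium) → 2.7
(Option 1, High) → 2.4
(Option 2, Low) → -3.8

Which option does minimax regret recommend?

Option 4

Column bests: Low=2.0, Medium=6.8, High=8.2.
Option 1 regrets: 1.5, 0.0, 5.8 → max 5.8
Option 2 regrets: 5.8, 6.6, 13.0 → max 13.0
Option 3 regrets: 6.3, 4.1, 12.4 → max 12.4
Option 4 regrets: 5.7, 4.7, 2.4 → max 5.7
Option 5 regrets: 0.0, 9.3, 0.0 → max 9.3
Smallest max regret = 5.7 → Option 4.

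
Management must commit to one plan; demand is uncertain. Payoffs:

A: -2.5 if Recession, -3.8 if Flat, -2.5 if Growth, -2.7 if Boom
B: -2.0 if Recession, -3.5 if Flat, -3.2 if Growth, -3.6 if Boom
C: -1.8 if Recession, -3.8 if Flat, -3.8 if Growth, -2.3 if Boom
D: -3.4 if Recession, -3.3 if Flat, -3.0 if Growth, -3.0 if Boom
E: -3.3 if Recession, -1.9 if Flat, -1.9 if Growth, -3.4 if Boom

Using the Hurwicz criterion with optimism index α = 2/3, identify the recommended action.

A: 2/3·(-2.5) + 1/3·(-3.8) = -44/15
B: 2/3·(-2.0) + 1/3·(-3.6) = -38/15
C: 2/3·(-1.8) + 1/3·(-3.8) = -37/15
D: 2/3·(-3.0) + 1/3·(-3.4) = -47/15
E: 2/3·(-1.9) + 1/3·(-3.4) = -2.4
Highest Hurwicz score = -2.4 → E.

E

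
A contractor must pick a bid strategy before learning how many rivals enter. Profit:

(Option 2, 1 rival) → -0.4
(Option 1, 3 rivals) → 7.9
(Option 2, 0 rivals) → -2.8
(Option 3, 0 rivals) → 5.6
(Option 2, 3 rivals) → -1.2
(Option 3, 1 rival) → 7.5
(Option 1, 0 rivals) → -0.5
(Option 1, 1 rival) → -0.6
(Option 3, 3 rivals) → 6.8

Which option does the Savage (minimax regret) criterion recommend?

Column bests: 0 rivals=5.6, 1 rival=7.5, 3 rivals=7.9.
Option 1 regrets: 6.1, 8.1, 0.0 → max 8.1
Option 2 regrets: 8.4, 7.9, 9.1 → max 9.1
Option 3 regrets: 0.0, 0.0, 1.1 → max 1.1
Smallest max regret = 1.1 → Option 3.

Option 3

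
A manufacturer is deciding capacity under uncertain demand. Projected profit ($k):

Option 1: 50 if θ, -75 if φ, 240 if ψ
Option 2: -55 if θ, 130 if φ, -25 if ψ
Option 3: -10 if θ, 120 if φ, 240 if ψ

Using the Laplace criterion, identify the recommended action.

Row averages: Option 1=215/3, Option 2=50/3, Option 3=350/3
Highest average = 350/3 → Option 3.

Option 3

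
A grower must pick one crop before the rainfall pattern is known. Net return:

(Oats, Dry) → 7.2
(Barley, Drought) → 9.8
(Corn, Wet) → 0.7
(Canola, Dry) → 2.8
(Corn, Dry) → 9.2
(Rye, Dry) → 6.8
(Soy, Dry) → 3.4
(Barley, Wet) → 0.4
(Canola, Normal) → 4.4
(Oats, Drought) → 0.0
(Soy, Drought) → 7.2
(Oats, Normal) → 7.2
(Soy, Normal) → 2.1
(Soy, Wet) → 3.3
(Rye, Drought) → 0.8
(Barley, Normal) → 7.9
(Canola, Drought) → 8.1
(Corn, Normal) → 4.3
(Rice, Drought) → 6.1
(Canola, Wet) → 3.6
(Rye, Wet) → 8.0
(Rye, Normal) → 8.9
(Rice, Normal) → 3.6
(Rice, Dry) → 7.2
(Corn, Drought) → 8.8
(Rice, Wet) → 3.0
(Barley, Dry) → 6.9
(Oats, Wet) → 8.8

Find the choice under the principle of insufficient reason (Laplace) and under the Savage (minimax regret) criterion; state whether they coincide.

Row averages: Rye=6.125, Corn=5.75, Barley=6.25, Oats=5.8, Canola=4.725, Rice=4.975, Soy=4
Highest average = 6.25 → Barley.
Column bests: Drought=9.8, Dry=9.2, Normal=8.9, Wet=8.8.
Rye regrets: 9.0, 2.4, 0.0, 0.8 → max 9.0
Corn regrets: 1.0, 0.0, 4.6, 8.1 → max 8.1
Barley regrets: 0.0, 2.3, 1.0, 8.4 → max 8.4
Oats regrets: 9.8, 2.0, 1.7, 0.0 → max 9.8
Canola regrets: 1.7, 6.4, 4.5, 5.2 → max 6.4
Rice regrets: 3.7, 2.0, 5.3, 5.8 → max 5.8
Soy regrets: 2.6, 5.8, 6.8, 5.5 → max 6.8
Smallest max regret = 5.8 → Rice.

laplace → Barley; minimax regret → Rice (disagree)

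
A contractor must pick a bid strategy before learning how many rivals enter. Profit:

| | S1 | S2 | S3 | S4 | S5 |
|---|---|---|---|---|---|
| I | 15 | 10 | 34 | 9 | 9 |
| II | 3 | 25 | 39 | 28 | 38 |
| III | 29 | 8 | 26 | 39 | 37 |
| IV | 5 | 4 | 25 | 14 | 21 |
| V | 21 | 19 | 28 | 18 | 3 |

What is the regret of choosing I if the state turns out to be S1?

Best payoff under S1 is 29.
Regret = 29 − 15 = 14.

14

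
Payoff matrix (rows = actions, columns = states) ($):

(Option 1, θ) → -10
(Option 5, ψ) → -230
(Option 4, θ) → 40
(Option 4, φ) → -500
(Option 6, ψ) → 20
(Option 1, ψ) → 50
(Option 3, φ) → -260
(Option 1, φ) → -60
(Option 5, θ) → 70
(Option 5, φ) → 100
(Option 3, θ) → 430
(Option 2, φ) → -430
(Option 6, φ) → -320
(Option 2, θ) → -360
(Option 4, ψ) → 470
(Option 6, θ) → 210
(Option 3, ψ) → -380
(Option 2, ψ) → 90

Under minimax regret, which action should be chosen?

Column bests: θ=430, φ=100, ψ=470.
Option 1 regrets: 440, 160, 420 → max 440
Option 2 regrets: 790, 530, 380 → max 790
Option 3 regrets: 0, 360, 850 → max 850
Option 4 regrets: 390, 600, 0 → max 600
Option 5 regrets: 360, 0, 700 → max 700
Option 6 regrets: 220, 420, 450 → max 450
Smallest max regret = 440 → Option 1.

Option 1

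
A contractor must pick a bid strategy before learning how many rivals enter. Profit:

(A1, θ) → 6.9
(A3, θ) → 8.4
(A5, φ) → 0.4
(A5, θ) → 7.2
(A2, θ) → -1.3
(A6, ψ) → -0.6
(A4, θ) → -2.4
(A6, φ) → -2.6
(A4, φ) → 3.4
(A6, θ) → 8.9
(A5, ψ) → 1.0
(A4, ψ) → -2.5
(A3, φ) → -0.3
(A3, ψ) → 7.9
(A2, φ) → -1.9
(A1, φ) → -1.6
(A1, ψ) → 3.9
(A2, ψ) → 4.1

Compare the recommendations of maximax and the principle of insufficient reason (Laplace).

Row maxima: A1=6.9, A2=4.1, A3=8.4, A4=3.4, A5=7.2, A6=8.9
Best best-case = 8.9 → A6.
Row averages: A1=46/15, A2=0.3, A3=16/3, A4=-0.5, A5=43/15, A6=1.9
Highest average = 16/3 → A3.

maximax → A6; laplace → A3 (disagree)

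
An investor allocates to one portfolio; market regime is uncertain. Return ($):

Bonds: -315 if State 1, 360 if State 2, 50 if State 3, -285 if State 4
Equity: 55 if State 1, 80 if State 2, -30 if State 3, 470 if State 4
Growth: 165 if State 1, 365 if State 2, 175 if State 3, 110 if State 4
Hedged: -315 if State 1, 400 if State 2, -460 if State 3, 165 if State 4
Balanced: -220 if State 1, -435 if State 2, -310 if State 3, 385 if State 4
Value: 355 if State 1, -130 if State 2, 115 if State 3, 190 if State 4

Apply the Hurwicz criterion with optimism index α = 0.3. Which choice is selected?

Growth

Bonds: 0.3·360 + 0.7·(-315) = -112.5
Equity: 0.3·470 + 0.7·(-30) = 120
Growth: 0.3·365 + 0.7·110 = 186.5
Hedged: 0.3·400 + 0.7·(-460) = -202
Balanced: 0.3·385 + 0.7·(-435) = -189
Value: 0.3·355 + 0.7·(-130) = 15.5
Highest Hurwicz score = 186.5 → Growth.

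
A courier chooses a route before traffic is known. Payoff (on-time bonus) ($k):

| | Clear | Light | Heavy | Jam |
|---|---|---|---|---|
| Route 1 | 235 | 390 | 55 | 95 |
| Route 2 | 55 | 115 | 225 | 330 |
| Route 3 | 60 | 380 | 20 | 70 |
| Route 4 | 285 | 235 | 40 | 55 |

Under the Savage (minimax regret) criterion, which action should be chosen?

Column bests: Clear=285, Light=390, Heavy=225, Jam=330.
Route 1 regrets: 50, 0, 170, 235 → max 235
Route 2 regrets: 230, 275, 0, 0 → max 275
Route 3 regrets: 225, 10, 205, 260 → max 260
Route 4 regrets: 0, 155, 185, 275 → max 275
Smallest max regret = 235 → Route 1.

Route 1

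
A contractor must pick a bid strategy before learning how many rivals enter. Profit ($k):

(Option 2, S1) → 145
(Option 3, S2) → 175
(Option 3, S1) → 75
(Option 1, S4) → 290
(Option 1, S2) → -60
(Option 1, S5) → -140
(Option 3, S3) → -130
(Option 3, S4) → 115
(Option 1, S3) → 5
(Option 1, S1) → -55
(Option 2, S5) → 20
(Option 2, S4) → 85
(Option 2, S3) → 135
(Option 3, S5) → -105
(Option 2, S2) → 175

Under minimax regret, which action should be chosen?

Option 2

Column bests: S1=145, S2=175, S3=135, S4=290, S5=20.
Option 1 regrets: 200, 235, 130, 0, 160 → max 235
Option 2 regrets: 0, 0, 0, 205, 0 → max 205
Option 3 regrets: 70, 0, 265, 175, 125 → max 265
Smallest max regret = 205 → Option 2.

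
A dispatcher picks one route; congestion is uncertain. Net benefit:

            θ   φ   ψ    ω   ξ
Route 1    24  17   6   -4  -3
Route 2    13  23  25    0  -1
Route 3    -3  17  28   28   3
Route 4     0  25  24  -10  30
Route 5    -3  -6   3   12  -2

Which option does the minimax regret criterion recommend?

Route 3

Column bests: θ=24, φ=25, ψ=28, ω=28, ξ=30.
Route 1 regrets: 0, 8, 22, 32, 33 → max 33
Route 2 regrets: 11, 2, 3, 28, 31 → max 31
Route 3 regrets: 27, 8, 0, 0, 27 → max 27
Route 4 regrets: 24, 0, 4, 38, 0 → max 38
Route 5 regrets: 27, 31, 25, 16, 32 → max 32
Smallest max regret = 27 → Route 3.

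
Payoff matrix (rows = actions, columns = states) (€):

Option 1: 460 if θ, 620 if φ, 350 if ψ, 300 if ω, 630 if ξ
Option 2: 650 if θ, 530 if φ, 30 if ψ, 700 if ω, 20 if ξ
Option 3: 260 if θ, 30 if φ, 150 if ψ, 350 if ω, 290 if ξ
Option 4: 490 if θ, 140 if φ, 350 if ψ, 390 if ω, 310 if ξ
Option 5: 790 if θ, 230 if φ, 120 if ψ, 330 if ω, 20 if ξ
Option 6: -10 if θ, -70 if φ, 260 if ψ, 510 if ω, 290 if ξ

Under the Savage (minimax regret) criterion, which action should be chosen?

Column bests: θ=790, φ=620, ψ=350, ω=700, ξ=630.
Option 1 regrets: 330, 0, 0, 400, 0 → max 400
Option 2 regrets: 140, 90, 320, 0, 610 → max 610
Option 3 regrets: 530, 590, 200, 350, 340 → max 590
Option 4 regrets: 300, 480, 0, 310, 320 → max 480
Option 5 regrets: 0, 390, 230, 370, 610 → max 610
Option 6 regrets: 800, 690, 90, 190, 340 → max 800
Smallest max regret = 400 → Option 1.

Option 1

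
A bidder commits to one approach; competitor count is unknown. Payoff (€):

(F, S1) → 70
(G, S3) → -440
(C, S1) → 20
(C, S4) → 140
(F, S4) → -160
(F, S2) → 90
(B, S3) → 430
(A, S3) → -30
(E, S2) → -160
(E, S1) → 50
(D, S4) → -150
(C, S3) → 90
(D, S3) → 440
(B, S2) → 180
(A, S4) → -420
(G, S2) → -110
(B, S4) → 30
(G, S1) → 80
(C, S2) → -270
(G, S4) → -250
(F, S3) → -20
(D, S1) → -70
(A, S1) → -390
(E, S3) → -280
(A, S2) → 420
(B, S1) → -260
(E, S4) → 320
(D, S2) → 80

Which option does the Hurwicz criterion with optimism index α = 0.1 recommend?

A: 0.1·420 + 0.9·(-420) = -336
B: 0.1·430 + 0.9·(-260) = -191
C: 0.1·140 + 0.9·(-270) = -229
D: 0.1·440 + 0.9·(-150) = -91
E: 0.1·320 + 0.9·(-280) = -220
F: 0.1·90 + 0.9·(-160) = -135
G: 0.1·80 + 0.9·(-440) = -388
Highest Hurwicz score = -91 → D.

D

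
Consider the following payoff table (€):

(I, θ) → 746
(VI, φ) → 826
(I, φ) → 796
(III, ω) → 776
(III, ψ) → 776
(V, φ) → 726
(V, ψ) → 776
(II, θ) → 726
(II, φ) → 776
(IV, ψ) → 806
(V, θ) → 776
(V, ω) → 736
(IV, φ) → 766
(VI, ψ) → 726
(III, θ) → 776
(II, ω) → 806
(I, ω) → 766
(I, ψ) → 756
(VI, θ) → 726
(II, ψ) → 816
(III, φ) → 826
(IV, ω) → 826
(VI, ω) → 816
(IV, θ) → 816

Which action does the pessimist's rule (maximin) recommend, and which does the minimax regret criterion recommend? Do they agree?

maximin → III; minimax regret → III (agree)

Row minima: I=746, II=726, III=776, IV=766, V=726, VI=726
Best worst-case = 776 → III.
Column bests: θ=816, φ=826, ψ=816, ω=826.
I regrets: 70, 30, 60, 60 → max 70
II regrets: 90, 50, 0, 20 → max 90
III regrets: 40, 0, 40, 50 → max 50
IV regrets: 0, 60, 10, 0 → max 60
V regrets: 40, 100, 40, 90 → max 100
VI regrets: 90, 0, 90, 10 → max 90
Smallest max regret = 50 → III.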